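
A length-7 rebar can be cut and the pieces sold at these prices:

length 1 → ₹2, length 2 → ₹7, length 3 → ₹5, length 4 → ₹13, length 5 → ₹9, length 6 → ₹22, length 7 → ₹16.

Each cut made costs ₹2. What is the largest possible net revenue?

22

Build net[k] bottom-up: net[k] = max over allowed piece i of (p[i] + net[k−i]) − 2 per cut.
net[1] = 2
net[2] = max(2+2-2, 7+0) = 7
net[3] = max(2+7-2, 7+2-2, 5+0) = 7
net[4] = max(2+7-2, 7+7-2, 5+2-2, 13+0) = 13
net[5] = max(2+13-2, 7+7-2, 5+7-2, 13+2-2, 9+0) = 13
net[6] = max(2+13-2, 7+13-2, 5+7-2, 13+7-2, 9+2-2, 22+0) = 22
net[7] = max(2+22-2, 7+13-2, 5+13-2, …, 22+2-2, 16+0) = 22
One optimal plan: pieces 6 + 1 (1 cut) → ₹24 − ₹2 = ₹22.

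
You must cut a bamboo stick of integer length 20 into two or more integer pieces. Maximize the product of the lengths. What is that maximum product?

Fill g[k] for k=2..20: at each k try every first piece i and multiply by the better of (k−i) uncut or g[k−i].
g[2] = 1·max(1,0) = 1·1 = 1
g[3] = max(1·2, 2·1) = 2
g[4] = max(1·3, 2·2, 3·1) = 4
g[5] = max(1·4, 2·3, 3·2, 4·1) = 6
g[6] = max(1·6, 2·4, 3·3, 4·2, 5·1) = 9
g[7] = max(1·9, 2·6, 3·4, 4·3, 5·2, 6·1) = 12
g[8] = max(1·12, 2·9, 3·6, …, 6·2, 7·1) = 18
g[9] = max(1·18, 2·12, 3·9, …, 7·2, 8·1) = 27
g[10] = max(1·27, 2·18, 3·12, …, 8·2, 9·1) = 36
g[11] = max(1·36, 2·27, 3·18, …, 9·2, 10·1) = 54
g[12] = max(1·54, 2·36, 3·27, …, 10·2, 11·1) = 81
g[13] = max(1·81, 2·54, 3·36, …, 11·2, 12·1) = 108
g[14] = max(1·108, 2·81, 3·54, …, 12·2, 13·1) = 162
g[15] = max(1·162, 2·108, 3·81, …, 13·2, 14·1) = 243
g[16] = max(1·243, 2·162, 3·108, …, 14·2, 15·1) = 324
g[17] = max(1·324, 2·243, 3·162, …, 15·2, 16·1) = 486
g[18] = max(1·486, 2·324, 3·243, …, 16·2, 17·1) = 729
g[19] = max(1·729, 2·486, 3·324, …, 17·2, 18·1) = 972
g[20] = max(1·972, 2·729, 3·486, …, 18·2, 19·1) = 1458
One optimal split: 3 + 3 + 3 + 3 + 3 + 3 + 2; product 3·3·3·3·3·3·2 = 1458.

1458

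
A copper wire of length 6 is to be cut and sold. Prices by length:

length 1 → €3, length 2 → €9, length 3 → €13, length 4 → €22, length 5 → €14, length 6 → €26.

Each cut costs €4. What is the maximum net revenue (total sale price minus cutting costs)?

27

Consider every possible first cut. net[k] is the best of p[i]+net[k−i] over all sellable i≤k, charging 4 whenever i<k.
net[1] = 3
net[2] = 9
net[3] = 13
net[4] = 22
net[5] = 21  (first piece 1, then net[4]=22)
net[6] = 27  (first piece 2, then net[4]=22)
One optimal plan: pieces 4 + 2 (1 cut) → €31 − €4 = €27.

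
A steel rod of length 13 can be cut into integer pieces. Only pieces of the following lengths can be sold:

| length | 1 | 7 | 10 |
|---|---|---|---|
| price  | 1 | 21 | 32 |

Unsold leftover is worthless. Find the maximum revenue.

Build best[k] bottom-up: best[k] = max over allowed piece i of (p[i] + best[k−i]).
best[1] = 1
best[2] = 2  (first piece 1, then best[1]=1)
best[3] = 3  (first piece 1, then best[2]=2)
best[4] = 4  (first piece 1, then best[3]=3)
best[5] = 5  (first piece 1, then best[4]=4)
best[6] = 6  (first piece 1, then best[5]=5)
best[7] = 21
best[8] = 22  (first piece 1, then best[7]=21)
best[9] = 23  (first piece 1, then best[8]=22)
best[10] = 32
best[11] = 33  (first piece 1, then best[10]=32)
best[12] = 34  (first piece 1, then best[11]=33)
best[13] = 35  (first piece 1, then best[12]=34)
One optimal cutting: 10 + 1 + 1 + 1 → $35.

35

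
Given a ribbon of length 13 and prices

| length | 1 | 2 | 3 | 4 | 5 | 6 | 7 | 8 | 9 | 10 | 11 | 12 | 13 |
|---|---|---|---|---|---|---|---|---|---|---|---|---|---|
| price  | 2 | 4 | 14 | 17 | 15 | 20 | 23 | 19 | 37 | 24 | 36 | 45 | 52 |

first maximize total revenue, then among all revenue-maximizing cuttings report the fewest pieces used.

4

Consider every possible first cut. r[k] is the best of p[i]+r[k−i] over all sellable i≤k.
r[1] = 2
r[2] = 4  (first piece 1, then r[1]=2)
r[3] = 14
r[4] = 17
r[5] = 19  (first piece 1, then r[4]=17)
r[6] = 28  (first piece 3, then r[3]=14)
r[7] = 31  (first piece 3, then r[4]=17)
r[8] = 34  (first piece 4, then r[4]=17)
r[9] = 42  (first piece 3, then r[6]=28)
r[10] = 45  (first piece 3, then r[7]=31)
r[11] = 48  (first piece 3, then r[8]=34)
r[12] = 56  (first piece 3, then r[9]=42)
r[13] = 59  (first piece 3, then r[10]=45)
Maximum revenue is ¢59.
Now minimize piece count subject to staying optimal: for each k, pieces[k] = 1 + min over i with p[i]+r[k−i]=r[k] of pieces[k−i].
pieces[10] = 3
pieces[11] = 3
pieces[12] = 4
pieces[13] = 4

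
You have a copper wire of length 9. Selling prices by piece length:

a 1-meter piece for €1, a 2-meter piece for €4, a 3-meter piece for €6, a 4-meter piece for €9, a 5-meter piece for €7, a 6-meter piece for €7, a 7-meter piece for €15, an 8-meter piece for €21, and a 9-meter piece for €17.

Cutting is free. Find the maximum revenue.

22

Consider every possible first cut. v[k] is the best of p[i]+v[k−i] over all sellable i≤k.
v[1] = 1
v[2] = max(1+1, 4+0) = 4
v[3] = max(1+4, 4+1, 6+0) = 6
v[4] = max(1+6, 4+4, 6+1, 9+0) = 9
v[5] = max(1+9, 4+6, 6+4, 9+1, 7+0) = 10
v[6] = max(1+10, 4+9, 6+6, 9+4, 7+1, 7+0) = 13
v[7] = max(1+13, 4+10, 6+9, …, 7+1, 15+0) = 15
v[8] = max(1+15, 4+13, 6+10, …, 15+1, 21+0) = 21
v[9] = max(1+21, 4+15, 6+13, …, 21+1, 17+0) = 22
One optimal cutting: 8 + 1 → €21 + €1 = €22.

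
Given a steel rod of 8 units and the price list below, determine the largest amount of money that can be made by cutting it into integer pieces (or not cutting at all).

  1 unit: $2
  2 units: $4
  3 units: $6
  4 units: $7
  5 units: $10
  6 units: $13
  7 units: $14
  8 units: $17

Build best[k] bottom-up: best[k] = max over allowed piece i of (p[i] + best[k−i]).
best[1] = 2
best[2] = max(2+2, 4+0) = 4
best[3] = max(2+4, 4+2, 6+0) = 6
best[4] = max(2+6, 4+4, 6+2, 7+0) = 8
best[5] = max(2+8, 4+6, 6+4, 7+2, 10+0) = 10
best[6] = max(2+10, 4+8, 6+6, 7+4, 10+2, 13+0) = 13
best[7] = max(2+13, 4+10, 6+8, …, 13+2, 14+0) = 15
best[8] = max(2+15, 4+13, 6+10, …, 14+2, 17+0) = 17
One optimal cutting: 6 + 1 + 1 → $13 + $2 + $2 = $17.

17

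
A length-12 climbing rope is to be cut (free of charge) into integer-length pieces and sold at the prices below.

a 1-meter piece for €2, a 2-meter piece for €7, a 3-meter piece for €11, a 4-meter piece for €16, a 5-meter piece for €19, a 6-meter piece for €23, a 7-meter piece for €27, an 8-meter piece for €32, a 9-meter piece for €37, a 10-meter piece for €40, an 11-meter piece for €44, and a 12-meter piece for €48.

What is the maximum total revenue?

Consider every possible first cut. r[k] is the best of p[i]+r[k−i] over all sellable i≤k.
r[1] = 2
r[2] = max(2+2, 7+0) = 7
r[3] = max(2+7, 7+2, 11+0) = 11
r[4] = max(2+11, 7+7, 11+2, 16+0) = 16
r[5] = max(2+16, 7+11, 11+7, 16+2, 19+0) = 19
r[6] = max(2+19, 7+16, 11+11, 16+7, 19+2, 23+0) = 23
r[7] = max(2+23, 7+19, 11+16, …, 23+2, 27+0) = 27
r[8] = max(2+27, 7+23, 11+19, …, 27+2, 32+0) = 32
r[9] = max(2+32, 7+27, 11+23, …, 32+2, 37+0) = 37
r[10] = max(2+37, 7+32, 11+27, …, 37+2, 40+0) = 40
r[11] = max(2+40, 7+37, 11+32, …, 40+2, 44+0) = 44
r[12] = max(2+44, 7+40, 11+37, …, 44+2, 48+0) = 48
One optimal cutting: 9 + 3 → €37 + €11 = €48.

48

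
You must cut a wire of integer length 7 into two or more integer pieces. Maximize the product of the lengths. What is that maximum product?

12

Fill g[k] for k=2..7: at each k try every first piece i and multiply by the better of (k−i) uncut or g[k−i].
g[2] = 1·max(1,0) = 1·1 = 1
g[3] = 1·max(2,1) = 1·2 = 2
g[4] = 2·max(2,1) = 2·2 = 4
g[5] = 2·max(3,2) = 2·3 = 6
g[6] = 3·max(3,2) = 3·3 = 9
g[7] = 2·max(5,6) = 2·6 = 12
One optimal split: 3 + 2 + 2; product 3·2·2 = 12.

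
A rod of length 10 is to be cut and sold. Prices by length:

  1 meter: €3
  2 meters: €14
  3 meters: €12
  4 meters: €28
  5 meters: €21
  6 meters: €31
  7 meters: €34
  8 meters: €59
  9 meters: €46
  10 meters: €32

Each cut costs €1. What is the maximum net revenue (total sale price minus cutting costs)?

Build net[k] bottom-up: net[k] = max over allowed piece i of (p[i] + net[k−i]) − 1 per cut.
net[1] = 3
net[2] = max(3+3-1, 14+0) = 14
net[3] = max(3+14-1, 14+3-1, 12+0) = 16
net[4] = max(3+16-1, 14+14-1, 12+3-1, 28+0) = 28
net[5] = max(3+28-1, 14+16-1, 12+14-1, 28+3-1, 21+0) = 30
net[6] = max(3+30-1, 14+28-1, 12+16-1, 28+14-1, 21+3-1, 31+0) = 41
net[7] = max(3+41-1, 14+30-1, 12+28-1, …, 31+3-1, 34+0) = 43
net[8] = max(3+43-1, 14+41-1, 12+30-1, …, 34+3-1, 59+0) = 59
net[9] = max(3+59-1, 14+43-1, 12+41-1, …, 59+3-1, 46+0) = 61
net[10] = max(3+61-1, 14+59-1, 12+43-1, …, 46+3-1, 32+0) = 72
One optimal plan: pieces 8 + 2 (1 cut) → €73 − €1 = €72.

72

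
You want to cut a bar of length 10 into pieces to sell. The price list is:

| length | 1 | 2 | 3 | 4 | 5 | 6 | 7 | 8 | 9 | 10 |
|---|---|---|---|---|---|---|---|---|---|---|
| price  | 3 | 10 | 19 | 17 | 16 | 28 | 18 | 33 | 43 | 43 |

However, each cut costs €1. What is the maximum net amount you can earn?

Build r[k] bottom-up: r[k] = max over allowed piece i of (p[i] + r[k−i]) − 1 per cut.
r[1] = 3
r[2] = 10
r[3] = 19
r[4] = 21  (first piece 1, then r[3]=19)
r[5] = 28  (first piece 2, then r[3]=19)
r[6] = 37  (first piece 3, then r[3]=19)
r[7] = 39  (first piece 1, then r[6]=37)
r[8] = 46  (first piece 2, then r[6]=37)
r[9] = 55  (first piece 3, then r[6]=37)
r[10] = 57  (first piece 1, then r[9]=55)
One optimal plan: pieces 3 + 3 + 3 + 1 (3 cuts) → €60 − €3 = €57.

57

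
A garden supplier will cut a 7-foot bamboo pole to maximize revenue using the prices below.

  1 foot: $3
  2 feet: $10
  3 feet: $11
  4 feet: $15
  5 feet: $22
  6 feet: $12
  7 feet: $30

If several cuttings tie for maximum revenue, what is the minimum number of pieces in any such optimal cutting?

Consider every possible first cut. r[k] is the best of p[i]+r[k−i] over all sellable i≤k.
r[1] = 3
r[2] = 10
r[3] = 13  (first piece 1, then r[2]=10)
r[4] = 20  (first piece 2, then r[2]=10)
r[5] = 23  (first piece 1, then r[4]=20)
r[6] = 30  (first piece 2, then r[4]=20)
r[7] = 33  (first piece 1, then r[6]=30)
Maximum revenue is $33.
Now minimize piece count subject to staying optimal: for each k, pieces[k] = 1 + min over i with p[i]+r[k−i]=r[k] of pieces[k−i].
pieces[4] = 2
pieces[5] = 3
pieces[6] = 3
pieces[7] = 4

4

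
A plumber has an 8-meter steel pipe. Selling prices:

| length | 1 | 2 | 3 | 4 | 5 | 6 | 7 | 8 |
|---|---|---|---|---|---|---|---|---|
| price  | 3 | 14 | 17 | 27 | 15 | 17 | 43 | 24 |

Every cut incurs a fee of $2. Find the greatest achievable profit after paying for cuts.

Build v[k] bottom-up: v[k] = max over allowed piece i of (p[i] + v[k−i]) − 2 per cut.
v[1] = 3
v[2] = max(3+3-2, 14+0) = 14
v[3] = max(3+14-2, 14+3-2, 17+0) = 17
v[4] = max(3+17-2, 14+14-2, 17+3-2, 27+0) = 27
v[5] = max(3+27-2, 14+17-2, 17+14-2, 27+3-2, 15+0) = 29
v[6] = max(3+29-2, 14+27-2, 17+17-2, 27+14-2, 15+3-2, 17+0) = 39
v[7] = max(3+39-2, 14+29-2, 17+27-2, …, 17+3-2, 43+0) = 43
v[8] = max(3+43-2, 14+39-2, 17+29-2, …, 43+3-2, 24+0) = 52
One optimal plan: pieces 4 + 4 (1 cut) → $54 − $2 = $52.

52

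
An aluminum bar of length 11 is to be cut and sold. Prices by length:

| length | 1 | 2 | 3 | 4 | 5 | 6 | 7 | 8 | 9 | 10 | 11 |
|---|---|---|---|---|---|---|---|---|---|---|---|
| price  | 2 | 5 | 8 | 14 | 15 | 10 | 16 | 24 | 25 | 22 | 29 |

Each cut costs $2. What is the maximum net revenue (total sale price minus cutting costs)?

32

Consider every possible first cut. r[k] is the best of p[i]+r[k−i] over all sellable i≤k, charging 2 whenever i<k.
r[1] = 2
r[2] = 5
r[3] = 8
r[4] = 14
r[5] = 15
r[6] = 17  (first piece 2, then r[4]=14)
r[7] = 20  (first piece 3, then r[4]=14)
r[8] = 26  (first piece 4, then r[4]=14)
r[9] = 27  (first piece 4, then r[5]=15)
r[10] = 29  (first piece 2, then r[8]=26)
r[11] = 32  (first piece 3, then r[8]=26)
One optimal plan: pieces 4 + 4 + 3 (2 cuts) → $36 − $4 = $32.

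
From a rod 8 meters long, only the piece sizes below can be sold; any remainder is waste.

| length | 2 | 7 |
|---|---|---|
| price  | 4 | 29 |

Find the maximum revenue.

Consider every possible first cut. f[k] is the best of p[i]+f[k−i] over all sellable i≤k.
f[1] = 0
f[2] = 4
f[3] = 4
f[4] = 8  (first piece 2, then f[2]=4)
f[5] = 8
f[6] = 12  (first piece 2, then f[4]=8)
f[7] = 29
f[8] = 29
One optimal cutting: pieces 7 with 1 meter of scrap → 29.

29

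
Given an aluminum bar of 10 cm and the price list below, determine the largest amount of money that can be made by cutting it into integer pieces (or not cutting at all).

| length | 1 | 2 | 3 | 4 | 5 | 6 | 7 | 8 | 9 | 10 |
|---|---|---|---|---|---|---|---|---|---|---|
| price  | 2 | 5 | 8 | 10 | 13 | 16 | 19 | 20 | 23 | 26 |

27

Build r[k] bottom-up: r[k] = max over allowed piece i of (p[i] + r[k−i]).
r[1] = 2
r[2] = 5
r[3] = 8
r[4] = 10  (first piece 1, then r[3]=8)
r[5] = 13  (first piece 2, then r[3]=8)
r[6] = 16  (first piece 3, then r[3]=8)
r[7] = 19
r[8] = 21  (first piece 1, then r[7]=19)
r[9] = 24  (first piece 2, then r[7]=19)
r[10] = 27  (first piece 3, then r[7]=19)
One optimal cutting: 7 + 3 → $19 + $8 = $27.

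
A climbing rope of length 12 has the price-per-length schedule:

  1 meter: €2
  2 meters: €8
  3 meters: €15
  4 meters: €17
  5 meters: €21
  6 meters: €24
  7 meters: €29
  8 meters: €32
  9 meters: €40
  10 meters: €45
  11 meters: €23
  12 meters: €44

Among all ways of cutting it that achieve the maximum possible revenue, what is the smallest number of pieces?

4

Let r[k] be the best obtainable value from length k. For each k, try every first piece i and keep the best of price[i] + r[k−i].
r[1] = 2
r[2] = max(2+2, 8+0) = 8
r[3] = max(2+8, 8+2, 15+0) = 15
r[4] = max(2+15, 8+8, 15+2, 17+0) = 17
r[5] = max(2+17, 8+15, 15+8, 17+2, 21+0) = 23
r[6] = max(2+23, 8+17, 15+15, 17+8, 21+2, 24+0) = 30
r[7] = max(2+30, 8+23, 15+17, …, 24+2, 29+0) = 32
r[8] = max(2+32, 8+30, 15+23, …, 29+2, 32+0) = 38
r[9] = max(2+38, 8+32, 15+30, …, 32+2, 40+0) = 45
r[10] = max(2+45, 8+38, 15+32, …, 40+2, 45+0) = 47
r[11] = max(2+47, 8+45, 15+38, …, 45+2, 23+0) = 53
r[12] = max(2+53, 8+47, 15+45, …, 23+2, 44+0) = 60
Maximum revenue is €60.
Now minimize piece count subject to staying optimal: for each k, pieces[k] = 1 + min over i with p[i]+r[k−i]=r[k] of pieces[k−i].
pieces[9] = 3
pieces[10] = 3
pieces[11] = 4
pieces[12] = 4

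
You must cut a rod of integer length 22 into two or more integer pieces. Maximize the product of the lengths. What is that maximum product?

Let prod[k] be the best product for length k (with at least one cut). For each first piece i, the rest contributes max(k−i, prod[k−i]).
prod[2] = 1*max(1,0) = 1*1 = 1
prod[3] = max(1*2, 2*1) = 2
prod[4] = max(1*3, 2*2, 3*1) = 4
prod[5] = max(1*4, 2*3, 3*2, 4*1) = 6
prod[6] = max(1*6, 2*4, 3*3, 4*2, 5*1) = 9
prod[7] = max(1*9, 2*6, 3*4, 4*3, 5*2, 6*1) = 12
prod[8] = max(1*12, 2*9, 3*6, …, 6*2, 7*1) = 18
prod[9] = max(1*18, 2*12, 3*9, …, 7*2, 8*1) = 27
prod[10] = max(1*27, 2*18, 3*12, …, 8*2, 9*1) = 36
prod[11] = max(1*36, 2*27, 3*18, …, 9*2, 10*1) = 54
prod[12] = max(1*54, 2*36, 3*27, …, 10*2, 11*1) = 81
prod[13] = max(1*81, 2*54, 3*36, …, 11*2, 12*1) = 108
prod[14] = max(1*108, 2*81, 3*54, …, 12*2, 13*1) = 162
prod[15] = max(1*162, 2*108, 3*81, …, 13*2, 14*1) = 243
prod[16] = max(1*243, 2*162, 3*108, …, 14*2, 15*1) = 324
prod[17] = max(1*324, 2*243, 3*162, …, 15*2, 16*1) = 486
prod[18] = max(1*486, 2*324, 3*243, …, 16*2, 17*1) = 729
prod[19] = max(1*729, 2*486, 3*324, …, 17*2, 18*1) = 972
prod[20] = max(1*972, 2*729, 3*486, …, 18*2, 19*1) = 1458
prod[21] = max(1*1458, 2*972, 3*729, …, 19*2, 20*1) = 2187
prod[22] = max(1*2187, 2*1458, 3*972, …, 20*2, 21*1) = 2916
One optimal split: 3 + 3 + 3 + 3 + 3 + 3 + 2 + 2; product 3*3*3*3*3*3*2*2 = 2916.

2916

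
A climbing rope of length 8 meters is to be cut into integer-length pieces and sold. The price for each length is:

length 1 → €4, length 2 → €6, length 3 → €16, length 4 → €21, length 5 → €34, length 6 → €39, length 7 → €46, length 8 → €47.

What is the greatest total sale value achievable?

50

Build best[k] bottom-up: best[k] = max over allowed piece i of (p[i] + best[k−i]).
best[1] = 4
best[2] = 8  (first piece 1, then best[1]=4)
best[3] = 16
best[4] = 21
best[5] = 34
best[6] = 39
best[7] = 46
best[8] = 50  (first piece 1, then best[7]=46)
One optimal cutting: 7 + 1 → €46 + €4 = €50.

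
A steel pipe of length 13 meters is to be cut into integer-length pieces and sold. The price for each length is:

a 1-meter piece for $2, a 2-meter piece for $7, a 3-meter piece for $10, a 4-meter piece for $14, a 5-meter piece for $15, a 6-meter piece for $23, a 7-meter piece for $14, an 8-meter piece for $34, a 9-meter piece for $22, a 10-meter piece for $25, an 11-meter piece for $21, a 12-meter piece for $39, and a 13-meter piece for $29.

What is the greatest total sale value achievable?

Let R[k] be the best obtainable value from length k. For each k, try every first piece i and keep the best of price[i] + R[k−i].
R[1] = 2
R[2] = max(2+2, 7+0) = 7
R[3] = max(2+7, 7+2, 10+0) = 10
R[4] = max(2+10, 7+7, 10+2, 14+0) = 14
R[5] = max(2+14, 7+10, 10+7, 14+2, 15+0) = 17
R[6] = max(2+17, 7+14, 10+10, 14+7, 15+2, 23+0) = 23
R[7] = max(2+23, 7+17, 10+14, …, 23+2, 14+0) = 25
R[8] = max(2+25, 7+23, 10+17, …, 14+2, 34+0) = 34
R[9] = max(2+34, 7+25, 10+23, …, 34+2, 22+0) = 36
R[10] = max(2+36, 7+34, 10+25, …, 22+2, 25+0) = 41
R[11] = max(2+41, 7+36, 10+34, …, 25+2, 21+0) = 44
R[12] = max(2+44, 7+41, 10+36, …, 21+2, 39+0) = 48
R[13] = max(2+48, 7+44, 10+41, …, 39+2, 29+0) = 51
One optimal cutting: 8 + 3 + 2 → $34 + $10 + $7 = $51.

51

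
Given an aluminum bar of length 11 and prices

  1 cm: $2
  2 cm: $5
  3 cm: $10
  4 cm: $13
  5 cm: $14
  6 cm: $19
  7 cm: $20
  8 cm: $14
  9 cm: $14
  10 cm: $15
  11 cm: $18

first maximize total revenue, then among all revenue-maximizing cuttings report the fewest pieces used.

3

Build r[k] bottom-up: r[k] = max over allowed piece i of (p[i] + r[k−i]).
r[1] = 2
r[2] = max(2+2, 5+0) = 5
r[3] = max(2+5, 5+2, 10+0) = 10
r[4] = max(2+10, 5+5, 10+2, 13+0) = 13
r[5] = max(2+13, 5+10, 10+5, 13+2, 14+0) = 15
r[6] = max(2+15, 5+13, 10+10, 13+5, 14+2, 19+0) = 20
r[7] = max(2+20, 5+15, 10+13, …, 19+2, 20+0) = 23
r[8] = max(2+23, 5+20, 10+15, …, 20+2, 14+0) = 26
r[9] = max(2+26, 5+23, 10+20, …, 14+2, 14+0) = 30
r[10] = max(2+30, 5+26, 10+23, …, 14+2, 15+0) = 33
r[11] = max(2+33, 5+30, 10+26, …, 15+2, 18+0) = 36
Maximum revenue is $36.
Now minimize piece count subject to staying optimal: for each k, pieces[k] = 1 + min over i with p[i]+r[k−i]=r[k] of pieces[k−i].
pieces[8] = 2
pieces[9] = 3
pieces[10] = 3
pieces[11] = 3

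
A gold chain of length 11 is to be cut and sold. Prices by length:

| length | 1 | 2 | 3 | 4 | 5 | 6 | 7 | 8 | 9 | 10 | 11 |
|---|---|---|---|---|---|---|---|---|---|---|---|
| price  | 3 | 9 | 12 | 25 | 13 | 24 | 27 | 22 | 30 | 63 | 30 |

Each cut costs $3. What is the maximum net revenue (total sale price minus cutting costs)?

Build net[k] bottom-up: net[k] = max over allowed piece i of (p[i] + net[k−i]) − 3 per cut.
net[1] = 3
net[2] = max(3+3-3, 9+0) = 9
net[3] = max(3+9-3, 9+3-3, 12+0) = 12
net[4] = max(3+12-3, 9+9-3, 12+3-3, 25+0) = 25
net[5] = max(3+25-3, 9+12-3, 12+9-3, 25+3-3, 13+0) = 25
net[6] = max(3+25-3, 9+25-3, 12+12-3, 25+9-3, 13+3-3, 24+0) = 31
net[7] = max(3+31-3, 9+25-3, 12+25-3, …, 24+3-3, 27+0) = 34
net[8] = max(3+34-3, 9+31-3, 12+25-3, …, 27+3-3, 22+0) = 47
net[9] = max(3+47-3, 9+34-3, 12+31-3, …, 22+3-3, 30+0) = 47
net[10] = max(3+47-3, 9+47-3, 12+34-3, …, 30+3-3, 63+0) = 63
net[11] = max(3+63-3, 9+47-3, 12+47-3, …, 63+3-3, 30+0) = 63
One optimal plan: pieces 10 + 1 (1 cut) → $66 − $3 = $63.

63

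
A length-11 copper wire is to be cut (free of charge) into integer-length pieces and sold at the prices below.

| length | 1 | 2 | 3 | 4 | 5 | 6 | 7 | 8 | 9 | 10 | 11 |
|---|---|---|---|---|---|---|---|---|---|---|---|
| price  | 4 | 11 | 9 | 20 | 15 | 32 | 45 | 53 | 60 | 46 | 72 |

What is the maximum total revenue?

72

Let v[k] be the best obtainable value from length k. For each k, try every first piece i and keep the best of price[i] + v[k−i].
v[1] = 4
v[2] = 11
v[3] = 15  (first piece 1, then v[2]=11)
v[4] = 22  (first piece 2, then v[2]=11)
v[5] = 26  (first piece 1, then v[4]=22)
v[6] = 33  (first piece 2, then v[4]=22)
v[7] = 45
v[8] = 53
v[9] = 60
v[10] = 64  (first piece 1, then v[9]=60)
v[11] = 72
Best is to sell the whole 11-meter piece uncut for €72.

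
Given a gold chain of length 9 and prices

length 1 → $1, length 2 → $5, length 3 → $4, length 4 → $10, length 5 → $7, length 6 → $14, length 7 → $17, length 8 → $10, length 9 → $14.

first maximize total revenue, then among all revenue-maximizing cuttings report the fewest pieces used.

Consider every possible first cut. r[k] is the best of p[i]+r[k−i] over all sellable i≤k.
r[1] = 1
r[2] = max(1+1, 5+0) = 5
r[3] = max(1+5, 5+1, 4+0) = 6
r[4] = max(1+6, 5+5, 4+1, 10+0) = 10
r[5] = max(1+10, 5+6, 4+5, 10+1, 7+0) = 11
r[6] = max(1+11, 5+10, 4+6, 10+5, 7+1, 14+0) = 15
r[7] = max(1+15, 5+11, 4+10, …, 14+1, 17+0) = 17
r[8] = max(1+17, 5+15, 4+11, …, 17+1, 10+0) = 20
r[9] = max(1+20, 5+17, 4+15, …, 10+1, 14+0) = 22
Maximum revenue is $22.
Now minimize piece count subject to staying optimal: for each k, pieces[k] = 1 + min over i with p[i]+r[k−i]=r[k] of pieces[k−i].
pieces[6] = 2
pieces[7] = 1
pieces[8] = 2
pieces[9] = 2

2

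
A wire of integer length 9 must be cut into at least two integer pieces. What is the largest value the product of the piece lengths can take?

Let m[k] be the best product for length k (with at least one cut). For each first piece i, the rest contributes max(k−i, m[k−i]).
Small cases: m[2]=1, m[3]=2.
m[4] = 2*max(2,1) = 2*2 = 4
m[5] = 2*max(3,2) = 2*3 = 6
m[6] = 3*max(3,2) = 3*3 = 9
m[7] = 2*max(5,6) = 2*6 = 12
m[8] = 2*max(6,9) = 2*9 = 18
m[9] = 3*max(6,9) = 3*9 = 27
One optimal split: 3 + 3 + 3; product 3*3*3 = 27.

27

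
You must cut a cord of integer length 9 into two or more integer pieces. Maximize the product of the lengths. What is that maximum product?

27

Define f[k] = max over 1≤i<k of i · max(k−i, f[k−i]); the inner max lets the remainder stay uncut if that's better.
f[2] = 1·max(1,0) = 1·1 = 1
f[3] = max(1·2, 2·1) = 2
f[4] = max(1·3, 2·2, 3·1) = 4
f[5] = max(1·4, 2·3, 3·2, 4·1) = 6
f[6] = max(1·6, 2·4, 3·3, 4·2, 5·1) = 9
f[7] = max(1·9, 2·6, 3·4, 4·3, 5·2, 6·1) = 12
f[8] = max(1·12, 2·9, 3·6, …, 6·2, 7·1) = 18
f[9] = max(1·18, 2·12, 3·9, …, 7·2, 8·1) = 27
One optimal split: 3 + 3 + 3; product 3·3·3 = 27.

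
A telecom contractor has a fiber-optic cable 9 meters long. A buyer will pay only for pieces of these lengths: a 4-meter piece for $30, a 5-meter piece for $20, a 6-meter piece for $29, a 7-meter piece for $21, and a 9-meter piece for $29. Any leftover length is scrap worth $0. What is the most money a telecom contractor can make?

Let r[k] be the best obtainable value from length k. For each k, try every first piece i and keep the best of price[i] + r[k−i].
r[1] = 0
r[2] = 0
r[3] = 0
r[4] = 30
r[5] = max(30+0, 20+0) = 30
r[6] = max(30+0, 20+0, 29+0) = 30
r[7] = max(30+0, 20+0, 29+0, 21+0) = 30
r[8] = max(30+30, 20+0, 29+0, 21+0) = 60
r[9] = max(30+30, 20+30, 29+0, 21+0, 29+0) = 60
One optimal cutting: pieces 4 + 4 with 1 meter of scrap → $60.

60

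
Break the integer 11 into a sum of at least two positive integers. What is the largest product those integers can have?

54

Fill m[k] for k=2..11: at each k try every first piece i and multiply by the better of (k−i) uncut or m[k−i].
m[2] = 1·max(1,0) = 1·1 = 1
m[3] = max(1·2, 2·1) = 2
m[4] = max(1·3, 2·2, 3·1) = 4
m[5] = max(1·4, 2·3, 3·2, 4·1) = 6
m[6] = max(1·6, 2·4, 3·3, 4·2, 5·1) = 9
m[7] = max(1·9, 2·6, 3·4, 4·3, 5·2, 6·1) = 12
m[8] = max(1·12, 2·9, 3·6, …, 6·2, 7·1) = 18
m[9] = max(1·18, 2·12, 3·9, …, 7·2, 8·1) = 27
m[10] = max(1·27, 2·18, 3·12, …, 8·2, 9·1) = 36
m[11] = max(1·36, 2·27, 3·18, …, 9·2, 10·1) = 54
One optimal split: 3 + 3 + 3 + 2; product 3·3·3·2 = 54.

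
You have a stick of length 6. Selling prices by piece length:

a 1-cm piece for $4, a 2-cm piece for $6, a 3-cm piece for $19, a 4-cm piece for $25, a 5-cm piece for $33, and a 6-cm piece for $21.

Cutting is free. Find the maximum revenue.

Build R[k] bottom-up: R[k] = max over allowed piece i of (p[i] + R[k−i]).
R[1] = 4
R[2] = max(4+4, 6+0) = 8
R[3] = max(4+8, 6+4, 19+0) = 19
R[4] = max(4+19, 6+8, 19+4, 25+0) = 25
R[5] = max(4+25, 6+19, 19+8, 25+4, 33+0) = 33
R[6] = max(4+33, 6+25, 19+19, 25+8, 33+4, 21+0) = 38
One optimal cutting: 3 + 3 → $19 + $19 = $38.

38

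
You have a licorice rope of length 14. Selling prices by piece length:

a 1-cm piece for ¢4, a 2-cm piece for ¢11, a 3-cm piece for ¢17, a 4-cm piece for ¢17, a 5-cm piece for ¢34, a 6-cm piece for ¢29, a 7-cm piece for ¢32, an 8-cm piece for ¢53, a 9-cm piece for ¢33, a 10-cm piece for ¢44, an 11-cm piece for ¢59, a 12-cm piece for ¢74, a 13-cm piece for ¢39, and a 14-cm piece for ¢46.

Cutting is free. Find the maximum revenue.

91

Consider every possible first cut. v[k] is the best of p[i]+v[k−i] over all sellable i≤k.
v[1] = 4
v[2] = 11
v[3] = 17
v[4] = 22  (first piece 2, then v[2]=11)
v[5] = 34
v[6] = 38  (first piece 1, then v[5]=34)
v[7] = 45  (first piece 2, then v[5]=34)
v[8] = 53
v[9] = 57  (first piece 1, then v[8]=53)
v[10] = 68  (first piece 5, then v[5]=34)
v[11] = 72  (first piece 1, then v[10]=68)
v[12] = 79  (first piece 2, then v[10]=68)
v[13] = 87  (first piece 5, then v[8]=53)
v[14] = 91  (first piece 1, then v[13]=87)
One optimal cutting: 8 + 5 + 1 → ¢53 + ¢34 + ¢4 = ¢91.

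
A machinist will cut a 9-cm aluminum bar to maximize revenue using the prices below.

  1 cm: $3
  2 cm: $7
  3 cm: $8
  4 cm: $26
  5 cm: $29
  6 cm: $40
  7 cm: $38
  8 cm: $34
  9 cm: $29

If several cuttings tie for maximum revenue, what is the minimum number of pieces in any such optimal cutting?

2

Build r[k] bottom-up: r[k] = max over allowed piece i of (p[i] + r[k−i]).
r[1] = 3
r[2] = max(3+3, 7+0) = 7
r[3] = max(3+7, 7+3, 8+0) = 10
r[4] = max(3+10, 7+7, 8+3, 26+0) = 26
r[5] = max(3+26, 7+10, 8+7, 26+3, 29+0) = 29
r[6] = max(3+29, 7+26, 8+10, 26+7, 29+3, 40+0) = 40
r[7] = max(3+40, 7+29, 8+26, …, 40+3, 38+0) = 43
r[8] = max(3+43, 7+40, 8+29, …, 38+3, 34+0) = 52
r[9] = max(3+52, 7+43, 8+40, …, 34+3, 29+0) = 55
Maximum revenue is $55.
Now minimize piece count subject to staying optimal: for each k, pieces[k] = 1 + min over i with p[i]+r[k−i]=r[k] of pieces[k−i].
pieces[6] = 1
pieces[7] = 2
pieces[8] = 2
pieces[9] = 2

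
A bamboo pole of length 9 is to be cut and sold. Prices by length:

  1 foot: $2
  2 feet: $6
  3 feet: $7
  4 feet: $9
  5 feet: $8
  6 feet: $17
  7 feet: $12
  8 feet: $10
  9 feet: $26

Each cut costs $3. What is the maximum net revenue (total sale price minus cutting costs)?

Build v[k] bottom-up: v[k] = max over allowed piece i of (p[i] + v[k−i]) − 3 per cut.
v[1] = 2
v[2] = max(2+2-3, 6+0) = 6
v[3] = max(2+6-3, 6+2-3, 7+0) = 7
v[4] = max(2+7-3, 6+6-3, 7+2-3, 9+0) = 9
v[5] = max(2+9-3, 6+7-3, 7+6-3, 9+2-3, 8+0) = 10
v[6] = max(2+10-3, 6+9-3, 7+7-3, 9+6-3, 8+2-3, 17+0) = 17
v[7] = max(2+17-3, 6+10-3, 7+9-3, …, 17+2-3, 12+0) = 16
v[8] = max(2+16-3, 6+17-3, 7+10-3, …, 12+2-3, 10+0) = 20
v[9] = max(2+20-3, 6+16-3, 7+17-3, …, 10+2-3, 26+0) = 26
Best is to make no cuts and sell whole for $26.

26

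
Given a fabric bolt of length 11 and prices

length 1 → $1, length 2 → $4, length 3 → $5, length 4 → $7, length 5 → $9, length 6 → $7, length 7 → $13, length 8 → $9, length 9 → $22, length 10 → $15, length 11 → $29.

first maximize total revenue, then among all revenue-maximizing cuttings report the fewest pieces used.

Let r[k] be the best obtainable value from length k. For each k, try every first piece i and keep the best of price[i] + r[k−i].
r[1] = 1
r[2] = 4
r[3] = 5  (first piece 1, then r[2]=4)
r[4] = 8  (first piece 2, then r[2]=4)
r[5] = 9  (first piece 1, then r[4]=8)
r[6] = 12  (first piece 2, then r[4]=8)
r[7] = 13  (first piece 1, then r[6]=12)
r[8] = 16  (first piece 2, then r[6]=12)
r[9] = 22
r[10] = 23  (first piece 1, then r[9]=22)
r[11] = 29
Maximum revenue is $29.
Now minimize piece count subject to staying optimal: for each k, pieces[k] = 1 + min over i with p[i]+r[k−i]=r[k] of pieces[k−i].
pieces[8] = 4
pieces[9] = 1
pieces[10] = 2
pieces[11] = 1

1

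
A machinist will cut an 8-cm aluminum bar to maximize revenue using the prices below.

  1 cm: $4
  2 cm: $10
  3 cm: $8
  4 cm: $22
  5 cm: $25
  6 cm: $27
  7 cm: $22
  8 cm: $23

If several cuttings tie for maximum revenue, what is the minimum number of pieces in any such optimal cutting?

2

Consider every possible first cut. r[k] is the best of p[i]+r[k−i] over all sellable i≤k.
r[1] = 4
r[2] = 10
r[3] = 14  (first piece 1, then r[2]=10)
r[4] = 22
r[5] = 26  (first piece 1, then r[4]=22)
r[6] = 32  (first piece 2, then r[4]=22)
r[7] = 36  (first piece 1, then r[6]=32)
r[8] = 44  (first piece 4, then r[4]=22)
Maximum revenue is $44.
Now minimize piece count subject to staying optimal: for each k, pieces[k] = 1 + min over i with p[i]+r[k−i]=r[k] of pieces[k−i].
pieces[5] = 2
pieces[6] = 2
pieces[7] = 3
pieces[8] = 2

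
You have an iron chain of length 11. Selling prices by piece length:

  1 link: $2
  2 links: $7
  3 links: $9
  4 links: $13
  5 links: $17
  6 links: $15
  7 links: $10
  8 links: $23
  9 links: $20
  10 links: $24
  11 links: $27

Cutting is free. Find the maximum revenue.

38

Let r[k] be the best obtainable value from length k. For each k, try every first piece i and keep the best of price[i] + r[k−i].
r[1] = 2
r[2] = 7
r[3] = 9  (first piece 1, then r[2]=7)
r[4] = 14  (first piece 2, then r[2]=7)
r[5] = 17
r[6] = 21  (first piece 2, then r[4]=14)
r[7] = 24  (first piece 2, then r[5]=17)
r[8] = 28  (first piece 2, then r[6]=21)
r[9] = 31  (first piece 2, then r[7]=24)
r[10] = 35  (first piece 2, then r[8]=28)
r[11] = 38  (first piece 2, then r[9]=31)
One optimal cutting: 5 + 2 + 2 + 2 → $17 + $7 + $7 + $7 = $38.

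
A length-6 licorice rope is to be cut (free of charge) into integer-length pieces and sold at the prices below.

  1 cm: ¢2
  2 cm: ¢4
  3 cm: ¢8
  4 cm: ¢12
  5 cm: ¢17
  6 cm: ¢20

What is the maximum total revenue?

20

Let R[k] be the best obtainable value from length k. For each k, try every first piece i and keep the best of price[i] + R[k−i].
R[1] = 2
R[2] = 4  (first piece 1, then R[1]=2)
R[3] = 8
R[4] = 12
R[5] = 17
R[6] = 20
Best is to sell the whole 6-cm piece uncut for ¢20.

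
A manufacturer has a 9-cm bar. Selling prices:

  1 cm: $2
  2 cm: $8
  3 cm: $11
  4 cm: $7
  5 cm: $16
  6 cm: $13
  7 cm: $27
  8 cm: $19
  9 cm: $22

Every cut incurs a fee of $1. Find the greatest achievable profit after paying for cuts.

Let v[k] be the best obtainable value from length k. For each k, try every first piece i and keep the best of price[i] + v[k−i] minus the 1 cut fee when i<k.
v[1] = 2
v[2] = 8
v[3] = 11
v[4] = 15  (first piece 2, then v[2]=8)
v[5] = 18  (first piece 2, then v[3]=11)
v[6] = 22  (first piece 2, then v[4]=15)
v[7] = 27
v[8] = 29  (first piece 2, then v[6]=22)
v[9] = 34  (first piece 2, then v[7]=27)
One optimal plan: pieces 7 + 2 (1 cut) → $35 − $1 = $34.

34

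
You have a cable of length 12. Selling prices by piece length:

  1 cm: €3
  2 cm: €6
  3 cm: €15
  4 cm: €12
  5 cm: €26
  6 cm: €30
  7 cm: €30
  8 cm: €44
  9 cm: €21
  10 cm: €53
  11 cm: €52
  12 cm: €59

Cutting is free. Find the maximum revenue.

Consider every possible first cut. v[k] is the best of p[i]+v[k−i] over all sellable i≤k.
v[1] = 3
v[2] = 6  (first piece 1, then v[1]=3)
v[3] = 15
v[4] = 18  (first piece 1, then v[3]=15)
v[5] = 26
v[6] = 30  (first piece 3, then v[3]=15)
v[7] = 33  (first piece 1, then v[6]=30)
v[8] = 44
v[9] = 47  (first piece 1, then v[8]=44)
v[10] = 53
v[11] = 59  (first piece 3, then v[8]=44)
v[12] = 62  (first piece 1, then v[11]=59)
One optimal cutting: 8 + 3 + 1 → €44 + €15 + €3 = €62.

62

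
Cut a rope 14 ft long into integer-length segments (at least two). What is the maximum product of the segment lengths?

Define m[k] = max over 1≤i<k of i · max(k−i, m[k−i]); the inner max lets the remainder stay uncut if that's better.
Small cases: m[2]=1, m[3]=2, m[4]=4, m[5]=6, m[6]=9, m[7]=12.
m[8] = 2·max(6,9) = 2·9 = 18
m[9] = 3·max(6,9) = 3·9 = 27
m[10] = 2·max(8,18) = 2·18 = 36
m[11] = 2·max(9,27) = 2·27 = 54
m[12] = 3·max(9,27) = 3·27 = 81
m[13] = 2·max(11,54) = 2·54 = 108
m[14] = 2·max(12,81) = 2·81 = 162
One optimal split: 3 + 3 + 3 + 3 + 2; product 3·3·3·3·2 = 162.

162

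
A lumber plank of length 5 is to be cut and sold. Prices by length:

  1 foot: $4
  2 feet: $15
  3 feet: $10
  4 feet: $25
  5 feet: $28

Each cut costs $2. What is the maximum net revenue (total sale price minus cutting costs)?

30

Let net[k] be the best obtainable value from length k. For each k, try every first piece i and keep the best of price[i] + net[k−i] minus the 2 cut fee when i<k.
net[1] = 4
net[2] = 15
net[3] = 17  (first piece 1, then net[2]=15)
net[4] = 28  (first piece 2, then net[2]=15)
net[5] = 30  (first piece 1, then net[4]=28)
One optimal plan: pieces 2 + 2 + 1 (2 cuts) → $34 − $4 = $30.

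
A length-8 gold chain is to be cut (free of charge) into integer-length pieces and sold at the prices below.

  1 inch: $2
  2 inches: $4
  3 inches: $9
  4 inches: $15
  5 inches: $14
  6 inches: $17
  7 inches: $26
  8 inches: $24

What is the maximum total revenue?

Let R[k] be the best obtainable value from length k. For each k, try every first piece i and keep the best of price[i] + R[k−i].
R[1] = 2
R[2] = max(2+2, 4+0) = 4
R[3] = max(2+4, 4+2, 9+0) = 9
R[4] = max(2+9, 4+4, 9+2, 15+0) = 15
R[5] = max(2+15, 4+9, 9+4, 15+2, 14+0) = 17
R[6] = max(2+17, 4+15, 9+9, 15+4, 14+2, 17+0) = 19
R[7] = max(2+19, 4+17, 9+15, …, 17+2, 26+0) = 26
R[8] = max(2+26, 4+19, 9+17, …, 26+2, 24+0) = 30
One optimal cutting: 4 + 4 → $15 + $15 = $30.

30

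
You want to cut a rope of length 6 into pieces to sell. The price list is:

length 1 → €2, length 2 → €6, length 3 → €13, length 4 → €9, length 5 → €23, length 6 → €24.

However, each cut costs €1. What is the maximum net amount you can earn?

25

Consider every possible first cut. net[k] is the best of p[i]+net[k−i] over all sellable i≤k, charging 1 whenever i<k.
net[1] = 2
net[2] = 6
net[3] = 13
net[4] = 14  (first piece 1, then net[3]=13)
net[5] = 23
net[6] = 25  (first piece 3, then net[3]=13)
One optimal plan: pieces 3 + 3 (1 cut) → €26 − €1 = €25.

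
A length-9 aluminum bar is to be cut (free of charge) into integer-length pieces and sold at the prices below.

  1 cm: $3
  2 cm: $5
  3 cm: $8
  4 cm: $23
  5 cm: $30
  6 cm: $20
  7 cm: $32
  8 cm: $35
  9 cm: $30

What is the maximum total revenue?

53

Consider every possible first cut. best[k] is the best of p[i]+best[k−i] over all sellable i≤k.
best[1] = 3
best[2] = max(3+3, 5+0) = 6
best[3] = max(3+6, 5+3, 8+0) = 9
best[4] = max(3+9, 5+6, 8+3, 23+0) = 23
best[5] = max(3+23, 5+9, 8+6, 23+3, 30+0) = 30
best[6] = max(3+30, 5+23, 8+9, 23+6, 30+3, 20+0) = 33
best[7] = max(3+33, 5+30, 8+23, …, 20+3, 32+0) = 36
best[8] = max(3+36, 5+33, 8+30, …, 32+3, 35+0) = 46
best[9] = max(3+46, 5+36, 8+33, …, 35+3, 30+0) = 53
One optimal cutting: 5 + 4 → $30 + $23 = $53.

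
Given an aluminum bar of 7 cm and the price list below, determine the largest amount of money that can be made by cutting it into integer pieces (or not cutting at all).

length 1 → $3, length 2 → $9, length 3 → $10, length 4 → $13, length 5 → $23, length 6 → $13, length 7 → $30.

Let best[k] be the best obtainable value from length k. For each k, try every first piece i and keep the best of price[i] + best[k−i].
best[1] = 3
best[2] = max(3+3, 9+0) = 9
best[3] = max(3+9, 9+3, 10+0) = 12
best[4] = max(3+12, 9+9, 10+3, 13+0) = 18
best[5] = max(3+18, 9+12, 10+9, 13+3, 23+0) = 23
best[6] = max(3+23, 9+18, 10+12, 13+9, 23+3, 13+0) = 27
best[7] = max(3+27, 9+23, 10+18, …, 13+3, 30+0) = 32
One optimal cutting: 5 + 2 → $23 + $9 = $32.

32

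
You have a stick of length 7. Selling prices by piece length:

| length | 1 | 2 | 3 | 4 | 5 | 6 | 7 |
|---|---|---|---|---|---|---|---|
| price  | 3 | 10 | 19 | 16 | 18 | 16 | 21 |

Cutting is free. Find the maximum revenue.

Consider every possible first cut. r[k] is the best of p[i]+r[k−i] over all sellable i≤k.
r[1] = 3
r[2] = 10
r[3] = 19
r[4] = 22  (first piece 1, then r[3]=19)
r[5] = 29  (first piece 2, then r[3]=19)
r[6] = 38  (first piece 3, then r[3]=19)
r[7] = 41  (first piece 1, then r[6]=38)
One optimal cutting: 3 + 3 + 1 → 19 + 19 + 3 = 41.

41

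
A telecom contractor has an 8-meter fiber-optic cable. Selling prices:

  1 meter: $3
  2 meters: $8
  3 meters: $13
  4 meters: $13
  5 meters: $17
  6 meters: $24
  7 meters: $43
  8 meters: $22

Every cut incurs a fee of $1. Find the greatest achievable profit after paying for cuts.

45

Consider every possible first cut. r[k] is the best of p[i]+r[k−i] over all sellable i≤k, charging 1 whenever i<k.
r[1] = 3
r[2] = max(3+3-1, 8+0) = 8
r[3] = max(3+8-1, 8+3-1, 13+0) = 13
r[4] = max(3+13-1, 8+8-1, 13+3-1, 13+0) = 15
r[5] = max(3+15-1, 8+13-1, 13+8-1, 13+3-1, 17+0) = 20
r[6] = max(3+20-1, 8+15-1, 13+13-1, 13+8-1, 17+3-1, 24+0) = 25
r[7] = max(3+25-1, 8+20-1, 13+15-1, …, 24+3-1, 43+0) = 43
r[8] = max(3+43-1, 8+25-1, 13+20-1, …, 43+3-1, 22+0) = 45
One optimal plan: pieces 7 + 1 (1 cut) → $46 − $1 = $45.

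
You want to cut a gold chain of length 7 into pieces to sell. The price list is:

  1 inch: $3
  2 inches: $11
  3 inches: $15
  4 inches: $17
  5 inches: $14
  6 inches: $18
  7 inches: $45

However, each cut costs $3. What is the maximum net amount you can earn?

45

Let v[k] be the best obtainable value from length k. For each k, try every first piece i and keep the best of price[i] + v[k−i] minus the 3 cut fee when i<k.
v[1] = 3
v[2] = max(3+3-3, 11+0) = 11
v[3] = max(3+11-3, 11+3-3, 15+0) = 15
v[4] = max(3+15-3, 11+11-3, 15+3-3, 17+0) = 19
v[5] = max(3+19-3, 11+15-3, 15+11-3, 17+3-3, 14+0) = 23
v[6] = max(3+23-3, 11+19-3, 15+15-3, 17+11-3, 14+3-3, 18+0) = 27
v[7] = max(3+27-3, 11+23-3, 15+19-3, …, 18+3-3, 45+0) = 45
Best is to make no cuts and sell whole for $45.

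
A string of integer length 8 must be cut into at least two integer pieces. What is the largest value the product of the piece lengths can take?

18

Define P[k] = max over 1≤i<k of i · max(k−i, P[k−i]); the inner max lets the remainder stay uncut if that's better.
Small cases: P[2]=1.
P[3] = 1*max(2,1) = 1*2 = 2
P[4] = 2*max(2,1) = 2*2 = 4
P[5] = 2*max(3,2) = 2*3 = 6
P[6] = 3*max(3,2) = 3*3 = 9
P[7] = 2*max(5,6) = 2*6 = 12
P[8] = 2*max(6,9) = 2*9 = 18
One optimal split: 3 + 3 + 2; product 3*3*2 = 18.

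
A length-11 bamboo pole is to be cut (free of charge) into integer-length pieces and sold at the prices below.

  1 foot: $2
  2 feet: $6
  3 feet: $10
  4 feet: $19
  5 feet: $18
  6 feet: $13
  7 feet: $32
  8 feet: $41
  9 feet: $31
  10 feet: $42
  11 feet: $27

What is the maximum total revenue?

51

Let r[k] be the best obtainable value from length k. For each k, try every first piece i and keep the best of price[i] + r[k−i].
r[1] = 2
r[2] = 6
r[3] = 10
r[4] = 19
r[5] = 21  (first piece 1, then r[4]=19)
r[6] = 25  (first piece 2, then r[4]=19)
r[7] = 32
r[8] = 41
r[9] = 43  (first piece 1, then r[8]=41)
r[10] = 47  (first piece 2, then r[8]=41)
r[11] = 51  (first piece 3, then r[8]=41)
One optimal cutting: 8 + 3 → $41 + $10 = $51.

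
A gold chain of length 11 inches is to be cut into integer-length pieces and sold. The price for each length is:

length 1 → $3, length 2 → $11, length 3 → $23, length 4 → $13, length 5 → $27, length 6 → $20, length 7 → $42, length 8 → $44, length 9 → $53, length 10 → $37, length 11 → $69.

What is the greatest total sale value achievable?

80

Let r[k] be the best obtainable value from length k. For each k, try every first piece i and keep the best of price[i] + r[k−i].
r[1] = 3
r[2] = max(3+3, 11+0) = 11
r[3] = max(3+11, 11+3, 23+0) = 23
r[4] = max(3+23, 11+11, 23+3, 13+0) = 26
r[5] = max(3+26, 11+23, 23+11, 13+3, 27+0) = 34
r[6] = max(3+34, 11+26, 23+23, 13+11, 27+3, 20+0) = 46
r[7] = max(3+46, 11+34, 23+26, …, 20+3, 42+0) = 49
r[8] = max(3+49, 11+46, 23+34, …, 42+3, 44+0) = 57
r[9] = max(3+57, 11+49, 23+46, …, 44+3, 53+0) = 69
r[10] = max(3+69, 11+57, 23+49, …, 53+3, 37+0) = 72
r[11] = max(3+72, 11+69, 23+57, …, 37+3, 69+0) = 80
One optimal cutting: 3 + 3 + 3 + 2 → $23 + $23 + $23 + $11 = $80.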